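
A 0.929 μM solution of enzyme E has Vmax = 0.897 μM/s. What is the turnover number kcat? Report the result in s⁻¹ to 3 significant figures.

kcat = Vmax/[E]total = 0.897 μM/s / 0.929 μM = 0.966 s⁻¹.

0.966 s⁻¹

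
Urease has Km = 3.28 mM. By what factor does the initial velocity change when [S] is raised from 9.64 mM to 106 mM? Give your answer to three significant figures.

1.30

Since Vmax cancels, v₂/v₁ = [S]₂(Km+[S]₁) / [S]₁(Km+[S]₂).
= 106×(3.28+9.64) / (9.64×(3.28+106)) = 1370/1053 = 1.30.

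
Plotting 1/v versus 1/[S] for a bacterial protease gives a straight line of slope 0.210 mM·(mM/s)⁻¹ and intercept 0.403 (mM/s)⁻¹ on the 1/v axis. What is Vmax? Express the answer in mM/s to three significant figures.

2.48 mM/s

The y-intercept of a Lineweaver–Burk plot equals 1/Vmax, so Vmax = 1/0.403 = 2.48 mM/s.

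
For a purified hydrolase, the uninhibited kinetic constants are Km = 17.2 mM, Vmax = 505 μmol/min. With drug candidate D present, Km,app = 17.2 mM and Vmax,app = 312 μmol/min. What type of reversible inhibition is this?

Vmax decreases (505 → 312 μmol/min) while Km is unchanged — pure noncompetitive inhibition.

noncompetitive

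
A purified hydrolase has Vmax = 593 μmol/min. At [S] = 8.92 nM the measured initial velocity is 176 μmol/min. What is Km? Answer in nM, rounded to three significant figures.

From v = Vmax[S]/(Km+[S]), Km = [S](Vmax − v)/v.
Km = 8.92 × (593 − 176) / 176 = 3720/176 = 21.1 nM.

21.1 nM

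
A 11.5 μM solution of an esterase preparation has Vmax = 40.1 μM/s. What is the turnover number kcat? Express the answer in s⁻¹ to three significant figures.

kcat = Vmax/[E]total = 40.1 μM/s / 11.5 μM = 3.49 s⁻¹.

3.49 s⁻¹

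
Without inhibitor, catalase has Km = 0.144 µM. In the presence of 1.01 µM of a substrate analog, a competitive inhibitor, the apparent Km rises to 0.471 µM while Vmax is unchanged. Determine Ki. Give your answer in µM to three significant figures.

Competitive: Km,app = α·Km with α = 1 + [I]/Ki.
α = Km,app/Km = 0.471/0.144 = 3.271.
Since α = 1 + [I]/Ki, [I]/Ki = 3.271 − 1 = 2.271 and Ki = 1.01/2.271 = 0.445 µM.

0.445 µM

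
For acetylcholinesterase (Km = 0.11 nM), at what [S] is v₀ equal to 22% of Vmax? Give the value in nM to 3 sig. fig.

v/Vmax = [S]/(Km+[S]) = 0.22, so [S] = Km·0.22/(1 − 0.22) = 0.11 × 0.2821.
[S] = 0.0310 nM.

0.0310 nM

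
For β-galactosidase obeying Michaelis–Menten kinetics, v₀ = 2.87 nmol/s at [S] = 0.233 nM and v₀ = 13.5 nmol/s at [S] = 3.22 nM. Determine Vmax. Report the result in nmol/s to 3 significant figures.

19.0 nmol/s

From v = Vmax[S]/(Km+[S]), each point gives Vmax = v(Km+[S])/[S].
Equating: 2.87(Km+0.233)/0.233 = 13.5(Km+3.22)/3.22.
12.32·Km + 2.87 = 4.193·Km + 13.5, so (12.32 − 4.193)·Km = 13.5 − 2.87.
Km = 10.63/8.125 = 1.31 nM; then Vmax = 2.87(1.31+0.233)/0.233 = 19.0 nmol/s.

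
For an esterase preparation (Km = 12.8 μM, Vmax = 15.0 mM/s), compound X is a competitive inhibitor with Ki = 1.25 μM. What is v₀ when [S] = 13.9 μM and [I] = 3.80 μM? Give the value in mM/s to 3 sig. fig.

3.18 mM/s

α = 1 + [I]/Ki = 1 + 3.80/1.25 = 4.040.
For a competitive inhibitor, Vmax is unchanged and the apparent Km becomes α·Km: Km,app = 51.7 μM, Vmax,app = 15.0 mM/s.
v = Vmax,app·[S]/(Km,app + [S]) = 15.0 × 13.9/(51.7 + 13.9) = 3.18 mM/s.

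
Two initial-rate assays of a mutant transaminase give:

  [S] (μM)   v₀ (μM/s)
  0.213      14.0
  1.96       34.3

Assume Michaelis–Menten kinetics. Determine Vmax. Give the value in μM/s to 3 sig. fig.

41.7 μM/s

In reciprocal form, 1/v = (Km/Vmax)·(1/[S]) + 1/Vmax. The two points give (1/[S], 1/v) = (4.695, 0.07143) and (0.5102, 0.02915).
Slope = (0.07143 − 0.02915)/(4.695 − 0.5102) = 0.01010; intercept = 0.07143 − 0.01010×4.695 = 0.02400.
Vmax = 1/intercept = 41.7 μM/s; Km = slope × Vmax = 0.01010 × 41.7 = 0.421 μM.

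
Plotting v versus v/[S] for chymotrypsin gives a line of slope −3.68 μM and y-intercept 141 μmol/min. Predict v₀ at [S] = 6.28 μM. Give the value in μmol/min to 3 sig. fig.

In the Eadie–Hofstee form v = Vmax − Km·(v/[S]), the slope is −Km and the intercept is Vmax, so Km = 3.68 μM and Vmax = 141 μmol/min.
v = 141 × 6.28/(3.68 + 6.28) = 88.9 μmol/min.

88.9 μmol/min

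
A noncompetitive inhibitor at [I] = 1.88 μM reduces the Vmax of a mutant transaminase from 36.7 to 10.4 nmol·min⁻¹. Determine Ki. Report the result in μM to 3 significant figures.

Noncompetitive: Vmax,app = Vmax/α with α = 1 + [I]/Ki.
α = Vmax/Vmax,app = 36.7/10.4 = 3.529.
Ki = [I]/(α − 1) = 1.88/2.529 = 0.743 μM.

0.743 μM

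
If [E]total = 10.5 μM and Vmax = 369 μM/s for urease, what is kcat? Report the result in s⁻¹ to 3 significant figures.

kcat = Vmax/[E]total = 369 μM/s / 10.5 μM = 35.1 s⁻¹.

35.1 s⁻¹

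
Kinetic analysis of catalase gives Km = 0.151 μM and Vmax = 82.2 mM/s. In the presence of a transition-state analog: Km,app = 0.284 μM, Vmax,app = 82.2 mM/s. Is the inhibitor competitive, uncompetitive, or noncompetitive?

Km increases (0.151 → 0.284 μM) while Vmax is unchanged — the hallmark of competitive inhibition.

competitive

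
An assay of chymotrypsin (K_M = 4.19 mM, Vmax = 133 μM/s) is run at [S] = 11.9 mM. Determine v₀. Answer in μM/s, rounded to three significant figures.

98.4 μM/s

v = Vmax·[S]/(Km + [S]) = 133 × 11.9 / (4.19 + 11.9)
  = 1583 / 16.09 = 98.4 μM/s.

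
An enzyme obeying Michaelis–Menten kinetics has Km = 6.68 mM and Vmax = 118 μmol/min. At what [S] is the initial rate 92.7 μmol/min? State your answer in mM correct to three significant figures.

24.5 mM

Rearranging v = Vmax[S]/(Km+[S]) gives [S] = Km·v/(Vmax − v).
[S] = 6.68 × 92.7 / (118 − 92.7) = 619.2/25.30 = 24.5 mM.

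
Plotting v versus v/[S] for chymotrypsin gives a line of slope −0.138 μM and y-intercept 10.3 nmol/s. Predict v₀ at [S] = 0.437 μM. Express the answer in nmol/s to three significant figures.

In the Eadie–Hofstee form v = Vmax − Km·(v/[S]), the slope is −Km and the intercept is Vmax, so Km = 0.138 μM and Vmax = 10.3 nmol/s.
v = 10.3 × 0.437/(0.138 + 0.437) = 7.83 nmol/s.

7.83 nmol/s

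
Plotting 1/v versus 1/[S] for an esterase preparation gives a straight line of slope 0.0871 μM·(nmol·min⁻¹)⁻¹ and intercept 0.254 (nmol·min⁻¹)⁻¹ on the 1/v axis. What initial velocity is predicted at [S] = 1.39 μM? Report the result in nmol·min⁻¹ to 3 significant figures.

The y-intercept is 1/Vmax, so Vmax = 1/0.254 = 3.94 nmol·min⁻¹.
The slope is Km/Vmax, so Km = 0.0871 × 3.94 = 0.343 μM.
Then v = 3.94 × 1.39/(0.343 + 1.39) = 3.16 nmol·min⁻¹.

3.16 nmol·min⁻¹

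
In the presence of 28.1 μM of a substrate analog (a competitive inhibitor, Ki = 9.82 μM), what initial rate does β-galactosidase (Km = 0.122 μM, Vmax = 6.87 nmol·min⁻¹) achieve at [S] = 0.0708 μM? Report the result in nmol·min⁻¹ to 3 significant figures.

With α = 1 + [I]/Ki = 1 + 28.1/9.82 = 3.862, the competitive rate law is v = Vmax[S] / (αKm + [S]).
v = 6.87×0.0708 / (3.862×0.122 + 0.0708) = 0.4864/0.5419 = 0.898 nmol·min⁻¹.

0.898 nmol·min⁻¹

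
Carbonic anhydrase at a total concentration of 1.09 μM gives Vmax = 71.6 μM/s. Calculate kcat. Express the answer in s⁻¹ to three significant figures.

kcat = Vmax/[E]total = 71.6 μM/s / 1.09 μM = 65.7 s⁻¹.

65.7 s⁻¹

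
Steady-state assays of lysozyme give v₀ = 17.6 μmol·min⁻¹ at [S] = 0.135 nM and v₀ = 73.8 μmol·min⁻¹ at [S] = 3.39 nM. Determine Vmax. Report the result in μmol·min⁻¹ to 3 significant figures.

85.1 μmol·min⁻¹

From v = Vmax[S]/(Km+[S]), each point gives Vmax = v(Km+[S])/[S].
Equating: 17.6(Km+0.135)/0.135 = 73.8(Km+3.39)/3.39.
130.4·Km + 17.6 = 21.77·Km + 73.8, so (130.4 − 21.77)·Km = 73.8 − 17.6.
Km = 56.20/108.6 = 0.517 nM; then Vmax = 17.6(0.517+0.135)/0.135 = 85.1 μmol·min⁻¹.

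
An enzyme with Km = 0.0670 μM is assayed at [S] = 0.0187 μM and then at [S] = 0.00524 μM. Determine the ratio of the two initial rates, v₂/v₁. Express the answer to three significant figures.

0.332

The fractional saturations are [S]/(Km+[S]) = 0.0187/0.08570 = 0.2182 and 0.00524/0.07224 = 0.07254.
v₂/v₁ is just their ratio: 0.07254/0.2182 = 0.332.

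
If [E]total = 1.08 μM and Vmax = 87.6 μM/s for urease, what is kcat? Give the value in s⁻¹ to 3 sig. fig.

kcat = Vmax/[E]total = 87.6 μM/s / 1.08 μM = 81.1 s⁻¹.

81.1 s⁻¹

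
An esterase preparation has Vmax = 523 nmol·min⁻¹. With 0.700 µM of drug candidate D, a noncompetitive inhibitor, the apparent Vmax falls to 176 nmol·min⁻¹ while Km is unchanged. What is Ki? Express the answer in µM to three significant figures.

0.355 µM

Noncompetitive: Vmax,app = Vmax/α with α = 1 + [I]/Ki.
α = Vmax/Vmax,app = 523/176 = 2.972.
Ki = [I]/(α − 1) = 0.700/1.972 = 0.355 µM.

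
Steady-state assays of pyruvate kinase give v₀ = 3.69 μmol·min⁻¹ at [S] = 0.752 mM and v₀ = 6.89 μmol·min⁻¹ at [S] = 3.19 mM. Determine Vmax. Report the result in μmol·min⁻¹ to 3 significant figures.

From v = Vmax[S]/(Km+[S]), each point gives Vmax = v(Km+[S])/[S].
Equating: 3.69(Km+0.752)/0.752 = 6.89(Km+3.19)/3.19.
4.907·Km + 3.69 = 2.160·Km + 6.89, so (4.907 − 2.160)·Km = 6.89 − 3.69.
Km = 3.200/2.747 = 1.16 mM; then Vmax = 3.69(1.16+0.752)/0.752 = 9.41 μmol·min⁻¹.

9.41 μmol·min⁻¹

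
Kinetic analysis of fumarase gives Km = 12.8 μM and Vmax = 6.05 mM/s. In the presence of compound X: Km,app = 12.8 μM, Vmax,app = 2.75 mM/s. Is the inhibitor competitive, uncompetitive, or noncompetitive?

noncompetitive

Vmax decreases (6.05 → 2.75 mM/s) while Km is unchanged — pure noncompetitive inhibition.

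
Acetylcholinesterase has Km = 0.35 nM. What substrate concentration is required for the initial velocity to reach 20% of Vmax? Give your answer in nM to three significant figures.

0.0875 nM

v/Vmax = [S]/(Km+[S]) = 0.2, so [S] = Km·0.2/(1 − 0.2) = 0.35 × 0.2500.
[S] = 0.0875 nM.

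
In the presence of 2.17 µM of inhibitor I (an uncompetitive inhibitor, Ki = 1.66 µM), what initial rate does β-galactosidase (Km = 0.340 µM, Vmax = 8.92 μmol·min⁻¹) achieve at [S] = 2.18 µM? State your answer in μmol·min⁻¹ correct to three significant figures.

3.62 μmol·min⁻¹

α = 1 + [I]/Ki = 1 + 2.17/1.66 = 2.307.
For an uncompetitive inhibitor, both parameters are divided by α, giving Vmax/α and Km/α: Km,app = 0.147 µM, Vmax,app = 3.87 μmol·min⁻¹.
v = Vmax,app·[S]/(Km,app + [S]) = 3.87 × 2.18/(0.147 + 2.18) = 3.62 μmol·min⁻¹.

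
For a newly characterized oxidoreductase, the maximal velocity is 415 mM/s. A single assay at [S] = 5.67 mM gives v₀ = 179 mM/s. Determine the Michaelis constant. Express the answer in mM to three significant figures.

From v = Vmax[S]/(Km+[S]), Km = [S](Vmax − v)/v.
Km = 5.67 × (415 − 179) / 179 = 1338/179 = 7.48 mM.

7.48 mM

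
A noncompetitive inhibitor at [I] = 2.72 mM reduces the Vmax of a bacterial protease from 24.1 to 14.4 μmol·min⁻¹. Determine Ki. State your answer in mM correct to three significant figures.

4.04 mM

Noncompetitive: Vmax,app = Vmax/α with α = 1 + [I]/Ki.
α = Vmax/Vmax,app = 24.1/14.4 = 1.674.
Ki = [I]/(α − 1) = 2.72/0.6736 = 4.04 mM.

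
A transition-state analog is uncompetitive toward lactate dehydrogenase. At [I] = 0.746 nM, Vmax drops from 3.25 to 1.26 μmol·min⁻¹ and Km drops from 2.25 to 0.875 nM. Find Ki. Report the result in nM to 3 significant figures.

Uncompetitive: Vmax,app = Vmax/α (and Km,app = Km/α) with α = 1 + [I]/Ki.
α = Vmax/Vmax,app = 3.25/1.26 = 2.579.
Since α = 1 + [I]/Ki, [I]/Ki = 2.579 − 1 = 1.579 and Ki = 0.746/1.579 = 0.472 nM.

0.472 nM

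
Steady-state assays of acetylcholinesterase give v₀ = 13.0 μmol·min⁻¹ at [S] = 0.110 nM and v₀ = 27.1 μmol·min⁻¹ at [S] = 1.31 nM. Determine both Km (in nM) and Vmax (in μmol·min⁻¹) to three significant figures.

Km = 0.145 nM; Vmax = 30.1 μmol·min⁻¹

From v = Vmax[S]/(Km+[S]), each point gives Vmax = v(Km+[S])/[S].
Equating: 13.0(Km+0.110)/0.110 = 27.1(Km+1.31)/1.31.
118.2·Km + 13.0 = 20.69·Km + 27.1, so (118.2 − 20.69)·Km = 27.1 − 13.0.
Km = 14.10/97.49 = 0.145 nM; then Vmax = 13.0(0.145+0.110)/0.110 = 30.1 μmol·min⁻¹.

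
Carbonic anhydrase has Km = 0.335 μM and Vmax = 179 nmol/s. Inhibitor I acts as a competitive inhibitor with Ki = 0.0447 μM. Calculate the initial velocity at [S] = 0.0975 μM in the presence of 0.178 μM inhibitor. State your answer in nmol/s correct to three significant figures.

9.88 nmol/s

With α = 1 + [I]/Ki = 1 + 0.178/0.0447 = 4.982, the competitive rate law is v = Vmax[S] / (αKm + [S]).
v = 179×0.0975 / (4.982×0.335 + 0.0975) = 17.45/1.767 = 9.88 nmol/s.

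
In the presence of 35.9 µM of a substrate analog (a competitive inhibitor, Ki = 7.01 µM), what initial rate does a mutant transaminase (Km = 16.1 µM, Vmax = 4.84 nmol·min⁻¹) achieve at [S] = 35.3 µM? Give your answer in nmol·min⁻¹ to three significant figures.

1.28 nmol·min⁻¹

With α = 1 + [I]/Ki = 1 + 35.9/7.01 = 6.121, the competitive rate law is v = Vmax[S] / (αKm + [S]).
v = 4.84×35.3 / (6.121×16.1 + 35.3) = 170.9/133.9 = 1.28 nmol·min⁻¹.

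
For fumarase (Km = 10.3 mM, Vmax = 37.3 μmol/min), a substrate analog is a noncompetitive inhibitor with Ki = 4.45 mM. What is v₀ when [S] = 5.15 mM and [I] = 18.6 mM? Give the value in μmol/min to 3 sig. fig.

α = 1 + [I]/Ki = 1 + 18.6/4.45 = 5.180.
For a noncompetitive inhibitor, Vmax is reduced to Vmax/α while Km is unchanged: Km,app = 10.3 mM, Vmax,app = 7.20 μmol/min.
v = Vmax,app·[S]/(Km,app + [S]) = 7.20 × 5.15/(10.3 + 5.15) = 2.40 μmol/min.

2.40 μmol/min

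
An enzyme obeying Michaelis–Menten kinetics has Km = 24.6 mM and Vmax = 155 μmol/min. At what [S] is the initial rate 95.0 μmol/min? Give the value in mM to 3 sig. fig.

Rearranging v = Vmax[S]/(Km+[S]) gives [S] = Km·v/(Vmax − v).
[S] = 24.6 × 95.0 / (155 − 95.0) = 2337/60.00 = 39.0 mM.

39.0 mM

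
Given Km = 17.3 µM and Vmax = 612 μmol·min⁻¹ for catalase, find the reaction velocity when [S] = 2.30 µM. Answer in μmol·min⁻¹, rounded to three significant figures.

71.8 μmol·min⁻¹

v = Vmax·[S]/(Km + [S]) = 612 × 2.30 / (17.3 + 2.30)
  = 1408 / 19.60 = 71.8 μmol·min⁻¹.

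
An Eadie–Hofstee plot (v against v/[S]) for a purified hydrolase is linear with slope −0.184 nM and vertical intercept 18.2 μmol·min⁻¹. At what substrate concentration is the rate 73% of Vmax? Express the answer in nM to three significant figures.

0.497 nM

The Eadie–Hofstee slope gives Km = 0.184 nM (slope = −Km).
v/Vmax = [S]/(Km+[S]) = 0.73 ⇒ [S] = Km·0.73/(1−0.73) = 0.184 × 2.704 = 0.497 nM.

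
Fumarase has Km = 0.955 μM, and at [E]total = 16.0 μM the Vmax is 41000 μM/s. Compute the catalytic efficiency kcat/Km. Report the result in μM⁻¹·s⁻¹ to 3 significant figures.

kcat = Vmax/[E]total = 41000/16.0 = 2560 s⁻¹.
kcat/Km = 2560/0.955 = 2680 μM⁻¹·s⁻¹.

2680 μM⁻¹·s⁻¹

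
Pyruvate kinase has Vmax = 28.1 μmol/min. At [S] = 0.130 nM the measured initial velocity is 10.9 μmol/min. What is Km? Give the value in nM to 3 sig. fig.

v/Vmax = 10.9/28.1 = 0.3879 = [S]/(Km+[S]).
So Km + [S] = [S]/0.3879 = 0.3351 nM, giving Km = 0.3351 − 0.130 = 0.205 nM.

0.205 nM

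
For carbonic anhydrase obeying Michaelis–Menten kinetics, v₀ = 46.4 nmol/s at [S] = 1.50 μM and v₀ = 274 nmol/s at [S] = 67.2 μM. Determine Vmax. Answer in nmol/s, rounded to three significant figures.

In reciprocal form, 1/v = (Km/Vmax)·(1/[S]) + 1/Vmax. The two points give (1/[S], 1/v) = (0.6667, 0.02155) and (0.01488, 0.003650).
Slope = (0.02155 − 0.003650)/(0.6667 − 0.01488) = 0.02747; intercept = 0.02155 − 0.02747×0.6667 = 0.003241.
Vmax = 1/intercept = 309 nmol/s; Km = slope × Vmax = 0.02747 × 309 = 8.47 μM.

309 nmol/s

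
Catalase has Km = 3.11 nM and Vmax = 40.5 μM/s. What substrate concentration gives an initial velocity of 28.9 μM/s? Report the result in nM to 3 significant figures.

7.75 nM

Rearranging v = Vmax[S]/(Km+[S]) gives [S] = Km·v/(Vmax − v).
[S] = 3.11 × 28.9 / (40.5 − 28.9) = 89.88/11.60 = 7.75 nM.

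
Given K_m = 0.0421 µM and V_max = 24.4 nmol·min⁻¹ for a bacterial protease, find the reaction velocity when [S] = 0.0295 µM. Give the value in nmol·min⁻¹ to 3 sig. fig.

10.1 nmol·min⁻¹

v = Vmax·[S]/(Km + [S]) = 24.4 × 0.0295 / (0.0421 + 0.0295)
  = 0.7198 / 0.07160 = 10.1 nmol·min⁻¹.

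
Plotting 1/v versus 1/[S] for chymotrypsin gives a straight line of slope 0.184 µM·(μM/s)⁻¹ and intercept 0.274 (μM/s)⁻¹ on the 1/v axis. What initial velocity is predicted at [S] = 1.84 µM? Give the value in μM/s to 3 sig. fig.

2.67 μM/s

The y-intercept is 1/Vmax, so Vmax = 1/0.274 = 3.65 μM/s.
The slope is Km/Vmax, so Km = 0.184 × 3.65 = 0.672 µM.
Then v = 3.65 × 1.84/(0.672 + 1.84) = 2.67 μM/s.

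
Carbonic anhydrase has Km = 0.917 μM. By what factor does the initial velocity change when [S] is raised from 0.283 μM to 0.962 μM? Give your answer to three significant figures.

2.17

The fractional saturations are [S]/(Km+[S]) = 0.283/1.200 = 0.2358 and 0.962/1.879 = 0.5120.
v₂/v₁ is just their ratio: 0.5120/0.2358 = 2.17.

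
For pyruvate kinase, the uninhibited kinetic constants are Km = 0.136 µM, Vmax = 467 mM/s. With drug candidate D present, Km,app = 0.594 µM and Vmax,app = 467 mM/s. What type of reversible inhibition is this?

competitive

Km increases (0.136 → 0.594 µM) while Vmax is unchanged — the hallmark of competitive inhibition.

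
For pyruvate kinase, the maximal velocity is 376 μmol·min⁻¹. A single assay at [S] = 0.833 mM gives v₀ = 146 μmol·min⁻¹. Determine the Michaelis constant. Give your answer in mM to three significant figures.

From v = Vmax[S]/(Km+[S]), Km = [S](Vmax − v)/v.
Km = 0.833 × (376 − 146) / 146 = 191.6/146 = 1.31 mM.

1.31 mM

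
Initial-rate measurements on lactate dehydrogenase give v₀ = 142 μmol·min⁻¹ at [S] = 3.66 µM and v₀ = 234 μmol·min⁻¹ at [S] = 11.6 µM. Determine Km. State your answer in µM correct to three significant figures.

4.94 µM

In reciprocal form, 1/v = (Km/Vmax)·(1/[S]) + 1/Vmax. The two points give (1/[S], 1/v) = (0.2732, 0.007042) and (0.08621, 0.004274).
Slope = (0.007042 − 0.004274)/(0.2732 − 0.08621) = 0.01480; intercept = 0.007042 − 0.01480×0.2732 = 0.002997.
Vmax = 1/intercept = 334 μmol·min⁻¹; Km = slope × Vmax = 0.01480 × 334 = 4.94 µM.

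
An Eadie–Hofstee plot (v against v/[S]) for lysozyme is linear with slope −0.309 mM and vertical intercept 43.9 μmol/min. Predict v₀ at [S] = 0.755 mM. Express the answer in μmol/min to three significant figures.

In the Eadie–Hofstee form v = Vmax − Km·(v/[S]), the slope is −Km and the intercept is Vmax, so Km = 0.309 mM and Vmax = 43.9 μmol/min.
v = 43.9 × 0.755/(0.309 + 0.755) = 31.2 μmol/min.

31.2 μmol/min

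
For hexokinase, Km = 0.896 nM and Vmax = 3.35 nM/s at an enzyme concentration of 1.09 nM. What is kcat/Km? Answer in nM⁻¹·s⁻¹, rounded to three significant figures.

kcat = Vmax/[E]total = 3.35/1.09 = 3.07 s⁻¹.
kcat/Km = 3.07/0.896 = 3.43 nM⁻¹·s⁻¹.

3.43 nM⁻¹·s⁻¹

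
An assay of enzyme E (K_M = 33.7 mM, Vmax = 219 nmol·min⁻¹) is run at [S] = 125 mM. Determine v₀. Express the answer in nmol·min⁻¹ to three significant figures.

v = Vmax·[S]/(Km + [S]) = 219 × 125 / (33.7 + 125)
  = 27380 / 158.7 = 172 nmol·min⁻¹.

172 nmol·min⁻¹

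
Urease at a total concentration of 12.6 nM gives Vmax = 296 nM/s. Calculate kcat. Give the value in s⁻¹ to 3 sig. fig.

kcat = Vmax/[E]total = 296 nM/s / 12.6 nM = 23.5 s⁻¹.

23.5 s⁻¹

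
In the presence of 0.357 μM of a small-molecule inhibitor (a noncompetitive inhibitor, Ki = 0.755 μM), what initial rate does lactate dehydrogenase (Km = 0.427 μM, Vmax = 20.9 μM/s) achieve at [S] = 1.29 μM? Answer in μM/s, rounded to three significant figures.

α = 1 + [I]/Ki = 1 + 0.357/0.755 = 1.473.
For a noncompetitive inhibitor, Vmax is reduced to Vmax/α while Km is unchanged: Km,app = 0.427 μM, Vmax,app = 14.2 μM/s.
v = Vmax,app·[S]/(Km,app + [S]) = 14.2 × 1.29/(0.427 + 1.29) = 10.7 μM/s.

10.7 μM/s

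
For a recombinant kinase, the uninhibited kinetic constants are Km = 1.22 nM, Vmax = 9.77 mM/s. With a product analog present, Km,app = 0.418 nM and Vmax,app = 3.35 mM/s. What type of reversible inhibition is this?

uncompetitive

Both Km and Vmax decrease by the same factor (~2.92-fold) — characteristic of uncompetitive inhibition.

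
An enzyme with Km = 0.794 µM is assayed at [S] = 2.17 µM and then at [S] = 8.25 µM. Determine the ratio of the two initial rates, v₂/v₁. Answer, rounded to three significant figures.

The fractional saturations are [S]/(Km+[S]) = 2.17/2.964 = 0.7321 and 8.25/9.044 = 0.9122.
v₂/v₁ is just their ratio: 0.9122/0.7321 = 1.25.

1.25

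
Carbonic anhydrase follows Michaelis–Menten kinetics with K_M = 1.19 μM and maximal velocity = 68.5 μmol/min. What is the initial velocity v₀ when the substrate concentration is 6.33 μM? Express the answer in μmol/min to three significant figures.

57.7 μmol/min

v = Vmax·[S]/(Km + [S]) = 68.5 × 6.33 / (1.19 + 6.33)
  = 433.6 / 7.520 = 57.7 μmol/min.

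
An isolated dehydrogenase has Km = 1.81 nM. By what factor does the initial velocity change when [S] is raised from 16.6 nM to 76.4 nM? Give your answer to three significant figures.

The fractional saturations are [S]/(Km+[S]) = 16.6/18.41 = 0.9017 and 76.4/78.21 = 0.9769.
v₂/v₁ is just their ratio: 0.9769/0.9017 = 1.08.

1.08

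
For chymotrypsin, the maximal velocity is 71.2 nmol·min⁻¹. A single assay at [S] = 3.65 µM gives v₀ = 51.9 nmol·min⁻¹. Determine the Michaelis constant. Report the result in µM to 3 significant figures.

1.36 µM

v/Vmax = 51.9/71.2 = 0.7289 = [S]/(Km+[S]).
So Km + [S] = [S]/0.7289 = 5.007 µM, giving Km = 5.007 − 3.65 = 1.36 µM.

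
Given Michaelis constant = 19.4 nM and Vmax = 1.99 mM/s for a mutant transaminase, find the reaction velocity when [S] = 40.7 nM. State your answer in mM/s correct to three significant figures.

[S]/(Km+[S]) = 40.7/60.10 = 0.6772, the fractional saturation.
v = 0.6772 × Vmax = 0.6772 × 1.99 = 1.35 mM/s.

1.35 mM/s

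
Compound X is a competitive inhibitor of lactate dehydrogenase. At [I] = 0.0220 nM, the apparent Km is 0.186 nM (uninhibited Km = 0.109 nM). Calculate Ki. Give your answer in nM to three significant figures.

Competitive: Km,app = α·Km with α = 1 + [I]/Ki.
α = Km,app/Km = 0.186/0.109 = 1.706.
Since α = 1 + [I]/Ki, [I]/Ki = 1.706 − 1 = 0.7064 and Ki = 0.0220/0.7064 = 0.0311 nM.

0.0311 nM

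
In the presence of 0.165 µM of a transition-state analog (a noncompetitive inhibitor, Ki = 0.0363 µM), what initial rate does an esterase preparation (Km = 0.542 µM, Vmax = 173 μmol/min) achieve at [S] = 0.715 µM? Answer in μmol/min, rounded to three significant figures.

α = 1 + [I]/Ki = 1 + 0.165/0.0363 = 5.545.
For a noncompetitive inhibitor, Vmax is reduced to Vmax/α while Km is unchanged: Km,app = 0.542 µM, Vmax,app = 31.2 μmol/min.
v = Vmax,app·[S]/(Km,app + [S]) = 31.2 × 0.715/(0.542 + 0.715) = 17.7 μmol/min.

17.7 μmol/min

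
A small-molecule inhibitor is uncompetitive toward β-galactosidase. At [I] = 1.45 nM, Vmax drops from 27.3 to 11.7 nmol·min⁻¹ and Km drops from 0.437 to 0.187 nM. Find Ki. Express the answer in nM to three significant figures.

Uncompetitive: Vmax,app = Vmax/α (and Km,app = Km/α) with α = 1 + [I]/Ki.
α = Vmax/Vmax,app = 27.3/11.7 = 2.333.
Since α = 1 + [I]/Ki, [I]/Ki = 2.333 − 1 = 1.333 and Ki = 1.45/1.333 = 1.09 nM.

1.09 nM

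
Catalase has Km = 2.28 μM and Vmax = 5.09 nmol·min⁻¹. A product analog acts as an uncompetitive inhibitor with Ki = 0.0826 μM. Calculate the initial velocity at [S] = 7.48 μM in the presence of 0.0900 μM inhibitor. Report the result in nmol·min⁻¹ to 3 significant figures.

2.13 nmol·min⁻¹

α = 1 + [I]/Ki = 1 + 0.0900/0.0826 = 2.090.
For an uncompetitive inhibitor, both parameters are divided by α, giving Vmax/α and Km/α: Km,app = 1.09 μM, Vmax,app = 2.44 nmol·min⁻¹.
v = Vmax,app·[S]/(Km,app + [S]) = 2.44 × 7.48/(1.09 + 7.48) = 2.13 nmol·min⁻¹.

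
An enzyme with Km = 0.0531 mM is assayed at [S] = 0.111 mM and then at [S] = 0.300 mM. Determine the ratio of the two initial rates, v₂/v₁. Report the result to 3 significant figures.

1.26

Since Vmax cancels, v₂/v₁ = [S]₂(Km+[S]₁) / [S]₁(Km+[S]₂).
= 0.300×(0.0531+0.111) / (0.111×(0.0531+0.300)) = 0.04923/0.03919 = 1.26.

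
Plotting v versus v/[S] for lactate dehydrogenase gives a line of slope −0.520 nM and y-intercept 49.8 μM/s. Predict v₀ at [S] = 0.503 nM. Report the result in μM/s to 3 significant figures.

24.5 μM/s

In the Eadie–Hofstee form v = Vmax − Km·(v/[S]), the slope is −Km and the intercept is Vmax, so Km = 0.520 nM and Vmax = 49.8 μM/s.
v = 49.8 × 0.503/(0.520 + 0.503) = 24.5 μM/s.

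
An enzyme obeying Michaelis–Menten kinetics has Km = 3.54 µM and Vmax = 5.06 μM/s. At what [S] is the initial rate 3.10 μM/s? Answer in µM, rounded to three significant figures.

5.60 µM

Rearranging v = Vmax[S]/(Km+[S]) gives [S] = Km·v/(Vmax − v).
[S] = 3.54 × 3.10 / (5.06 − 3.10) = 10.97/1.960 = 5.60 µM.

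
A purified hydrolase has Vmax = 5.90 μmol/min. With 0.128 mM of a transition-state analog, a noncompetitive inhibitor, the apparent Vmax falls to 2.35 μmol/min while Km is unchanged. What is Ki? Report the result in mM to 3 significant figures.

0.0847 mM

Noncompetitive: Vmax,app = Vmax/α with α = 1 + [I]/Ki.
α = Vmax/Vmax,app = 5.90/2.35 = 2.511.
Since α = 1 + [I]/Ki, [I]/Ki = 2.511 − 1 = 1.511 and Ki = 0.128/1.511 = 0.0847 mM.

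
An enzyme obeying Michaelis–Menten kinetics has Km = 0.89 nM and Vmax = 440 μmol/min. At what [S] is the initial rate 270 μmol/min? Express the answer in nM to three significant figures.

1.41 nM

The required fractional saturation is v/Vmax = 270/440 = 0.6136.
Then [S]/(Km+[S]) = 0.6136 ⇒ [S] = 0.89 × 0.6136/(1 − 0.6136) = 1.41 nM.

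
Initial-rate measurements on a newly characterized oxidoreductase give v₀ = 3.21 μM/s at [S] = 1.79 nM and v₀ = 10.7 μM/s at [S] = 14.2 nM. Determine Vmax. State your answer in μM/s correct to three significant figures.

16.1 μM/s

In reciprocal form, 1/v = (Km/Vmax)·(1/[S]) + 1/Vmax. The two points give (1/[S], 1/v) = (0.5587, 0.3115) and (0.07042, 0.09346).
Slope = (0.3115 − 0.09346)/(0.5587 − 0.07042) = 0.4466; intercept = 0.3115 − 0.4466×0.5587 = 0.06200.
Vmax = 1/intercept = 16.1 μM/s; Km = slope × Vmax = 0.4466 × 16.1 = 7.20 nM.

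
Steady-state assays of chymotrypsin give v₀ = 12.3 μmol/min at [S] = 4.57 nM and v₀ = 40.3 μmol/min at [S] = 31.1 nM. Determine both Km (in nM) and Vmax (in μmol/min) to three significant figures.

In reciprocal form, 1/v = (Km/Vmax)·(1/[S]) + 1/Vmax. The two points give (1/[S], 1/v) = (0.2188, 0.08130) and (0.03215, 0.02481).
Slope = (0.08130 − 0.02481)/(0.2188 − 0.03215) = 0.3026; intercept = 0.08130 − 0.3026×0.2188 = 0.01508.
Vmax = 1/intercept = 66.3 μmol/min; Km = slope × Vmax = 0.3026 × 66.3 = 20.1 nM.

Km = 20.1 nM; Vmax = 66.3 μmol/min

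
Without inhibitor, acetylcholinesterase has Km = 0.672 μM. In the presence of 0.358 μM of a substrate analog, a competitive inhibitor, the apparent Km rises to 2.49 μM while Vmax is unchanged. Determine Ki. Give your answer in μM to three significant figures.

0.132 μM

Competitive: Km,app = α·Km with α = 1 + [I]/Ki.
α = Km,app/Km = 2.49/0.672 = 3.705.
Ki = [I]/(α − 1) = 0.358/2.705 = 0.132 μM.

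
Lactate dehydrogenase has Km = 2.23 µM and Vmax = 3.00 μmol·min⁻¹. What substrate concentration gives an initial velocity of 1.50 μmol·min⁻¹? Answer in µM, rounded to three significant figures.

Rearranging v = Vmax[S]/(Km+[S]) gives [S] = Km·v/(Vmax − v).
[S] = 2.23 × 1.50 / (3.00 − 1.50) = 3.345/1.500 = 2.23 µM.

2.23 µM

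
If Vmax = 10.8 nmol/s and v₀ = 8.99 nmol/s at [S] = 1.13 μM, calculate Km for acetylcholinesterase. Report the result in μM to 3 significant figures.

v/Vmax = 8.99/10.8 = 0.8324 = [S]/(Km+[S]).
So Km + [S] = [S]/0.8324 = 1.358 μM, giving Km = 1.358 − 1.13 = 0.228 μM.

0.228 μM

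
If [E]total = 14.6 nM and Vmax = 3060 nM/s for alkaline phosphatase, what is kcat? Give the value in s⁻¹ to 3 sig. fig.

kcat = Vmax/[E]total = 3060 nM/s / 14.6 nM = 210 s⁻¹.

210 s⁻¹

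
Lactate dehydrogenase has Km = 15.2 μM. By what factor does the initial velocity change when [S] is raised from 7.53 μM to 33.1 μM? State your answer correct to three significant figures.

Since Vmax cancels, v₂/v₁ = [S]₂(Km+[S]₁) / [S]₁(Km+[S]₂).
= 33.1×(15.2+7.53) / (7.53×(15.2+33.1)) = 752.4/363.7 = 2.07.

2.07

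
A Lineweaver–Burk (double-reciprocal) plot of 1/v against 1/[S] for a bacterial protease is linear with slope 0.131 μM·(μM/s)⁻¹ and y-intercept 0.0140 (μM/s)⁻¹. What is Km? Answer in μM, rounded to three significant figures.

y-intercept = 1/Vmax ⇒ Vmax = 71.4 μM/s; slope = Km/Vmax ⇒ Km = slope × Vmax.
Km = 0.131 × 71.4 = 9.36 μM.

9.36 μM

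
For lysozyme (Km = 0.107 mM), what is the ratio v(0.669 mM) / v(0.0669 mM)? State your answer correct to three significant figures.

2.24

Since Vmax cancels, v₂/v₁ = [S]₂(Km+[S]₁) / [S]₁(Km+[S]₂).
= 0.669×(0.107+0.0669) / (0.0669×(0.107+0.669)) = 0.1163/0.05191 = 2.24.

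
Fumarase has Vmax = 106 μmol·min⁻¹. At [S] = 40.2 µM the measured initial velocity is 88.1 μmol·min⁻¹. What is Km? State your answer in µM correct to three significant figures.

From v = Vmax[S]/(Km+[S]), Km = [S](Vmax − v)/v.
Km = 40.2 × (106 − 88.1) / 88.1 = 719.6/88.1 = 8.17 µM.

8.17 µM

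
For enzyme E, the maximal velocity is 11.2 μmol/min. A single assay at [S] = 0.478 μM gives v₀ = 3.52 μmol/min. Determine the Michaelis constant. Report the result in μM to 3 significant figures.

1.04 μM

From v = Vmax[S]/(Km+[S]), Km = [S](Vmax − v)/v.
Km = 0.478 × (11.2 − 3.52) / 3.52 = 3.671/3.52 = 1.04 μM.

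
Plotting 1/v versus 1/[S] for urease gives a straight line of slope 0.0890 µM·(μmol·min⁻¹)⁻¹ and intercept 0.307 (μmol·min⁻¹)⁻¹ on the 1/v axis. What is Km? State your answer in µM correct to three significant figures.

y-intercept = 1/Vmax ⇒ Vmax = 3.26 μmol·min⁻¹; slope = Km/Vmax ⇒ Km = slope × Vmax.
Km = 0.0890 × 3.26 = 0.290 µM.

0.290 µM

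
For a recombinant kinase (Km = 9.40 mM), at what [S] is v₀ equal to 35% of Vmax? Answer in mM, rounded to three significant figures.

v/Vmax = [S]/(Km+[S]) = 0.35, so [S] = Km·0.35/(1 − 0.35) = 9.40 × 0.5385.
[S] = 5.06 mM.

5.06 mM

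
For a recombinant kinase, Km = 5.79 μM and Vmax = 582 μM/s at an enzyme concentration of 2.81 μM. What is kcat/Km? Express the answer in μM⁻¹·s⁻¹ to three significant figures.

35.8 μM⁻¹·s⁻¹

kcat = Vmax/[E]total = 582/2.81 = 207 s⁻¹.
kcat/Km = 207/5.79 = 35.8 μM⁻¹·s⁻¹.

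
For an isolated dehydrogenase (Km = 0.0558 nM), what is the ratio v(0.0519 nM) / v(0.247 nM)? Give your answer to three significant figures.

0.591

The fractional saturations are [S]/(Km+[S]) = 0.247/0.3028 = 0.8157 and 0.0519/0.1077 = 0.4819.
v₂/v₁ is just their ratio: 0.4819/0.8157 = 0.591.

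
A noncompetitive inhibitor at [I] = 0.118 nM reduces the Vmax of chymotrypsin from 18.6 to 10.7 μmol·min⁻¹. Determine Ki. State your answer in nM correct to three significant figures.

0.160 nM

Noncompetitive: Vmax,app = Vmax/α with α = 1 + [I]/Ki.
α = Vmax/Vmax,app = 18.6/10.7 = 1.738.
Since α = 1 + [I]/Ki, [I]/Ki = 1.738 − 1 = 0.7383 and Ki = 0.118/0.7383 = 0.160 nM.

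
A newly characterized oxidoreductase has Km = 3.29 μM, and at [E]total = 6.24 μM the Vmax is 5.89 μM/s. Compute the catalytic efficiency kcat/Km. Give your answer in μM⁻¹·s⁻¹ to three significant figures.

kcat = Vmax/[E]total = 5.89/6.24 = 0.944 s⁻¹.
kcat/Km = 0.944/3.29 = 0.287 μM⁻¹·s⁻¹.

0.287 μM⁻¹·s⁻¹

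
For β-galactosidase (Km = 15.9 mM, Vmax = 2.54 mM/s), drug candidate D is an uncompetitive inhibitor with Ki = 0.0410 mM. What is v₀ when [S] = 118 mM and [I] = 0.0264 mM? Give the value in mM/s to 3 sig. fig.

1.43 mM/s

With α = 1 + [I]/Ki = 1 + 0.0264/0.0410 = 1.644, the uncompetitive rate law is v = (Vmax/α)·[S] / (Km/α + [S]).
v = (2.54/1.644)×118 / (15.9/1.644 + 118) = 182.3/127.7 = 1.43 mM/s.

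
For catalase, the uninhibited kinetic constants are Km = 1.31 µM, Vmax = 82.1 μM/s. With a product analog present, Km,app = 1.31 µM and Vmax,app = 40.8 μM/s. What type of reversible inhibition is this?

noncompetitive

Vmax decreases (82.1 → 40.8 μM/s) while Km is unchanged — pure noncompetitive inhibition.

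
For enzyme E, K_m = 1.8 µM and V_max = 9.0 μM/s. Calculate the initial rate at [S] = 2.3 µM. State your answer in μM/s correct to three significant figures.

[S]/(Km+[S]) = 2.3/4.100 = 0.5610, the fractional saturation.
v = 0.5610 × Vmax = 0.5610 × 9.0 = 5.05 μM/s.

5.05 μM/s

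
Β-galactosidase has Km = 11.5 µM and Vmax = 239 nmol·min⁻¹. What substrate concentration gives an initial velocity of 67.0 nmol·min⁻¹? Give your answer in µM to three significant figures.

The required fractional saturation is v/Vmax = 67.0/239 = 0.2803.
Then [S]/(Km+[S]) = 0.2803 ⇒ [S] = 11.5 × 0.2803/(1 − 0.2803) = 4.48 µM.

4.48 µM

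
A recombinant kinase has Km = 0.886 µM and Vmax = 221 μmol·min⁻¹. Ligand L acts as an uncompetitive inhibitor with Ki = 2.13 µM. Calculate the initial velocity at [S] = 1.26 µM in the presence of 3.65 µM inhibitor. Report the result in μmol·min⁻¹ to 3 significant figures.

64.7 μmol·min⁻¹

With α = 1 + [I]/Ki = 1 + 3.65/2.13 = 2.714, the uncompetitive rate law is v = (Vmax/α)·[S] / (Km/α + [S]).
v = (221/2.714)×1.26 / (0.886/2.714 + 1.26) = 102.6/1.587 = 64.7 μmol·min⁻¹.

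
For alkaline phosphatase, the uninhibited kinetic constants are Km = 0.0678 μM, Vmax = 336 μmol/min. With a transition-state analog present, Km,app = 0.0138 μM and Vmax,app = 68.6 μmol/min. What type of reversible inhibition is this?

uncompetitive

Both Km and Vmax decrease by the same factor (~4.90-fold) — characteristic of uncompetitive inhibition.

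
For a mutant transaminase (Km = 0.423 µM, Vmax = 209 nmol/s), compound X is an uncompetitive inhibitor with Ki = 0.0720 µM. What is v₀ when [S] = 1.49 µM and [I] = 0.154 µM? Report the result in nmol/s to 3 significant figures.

61.1 nmol/s

α = 1 + [I]/Ki = 1 + 0.154/0.0720 = 3.139.
For an uncompetitive inhibitor, both parameters are divided by α, giving Vmax/α and Km/α: Km,app = 0.135 µM, Vmax,app = 66.6 nmol/s.
v = Vmax,app·[S]/(Km,app + [S]) = 66.6 × 1.49/(0.135 + 1.49) = 61.1 nmol/s.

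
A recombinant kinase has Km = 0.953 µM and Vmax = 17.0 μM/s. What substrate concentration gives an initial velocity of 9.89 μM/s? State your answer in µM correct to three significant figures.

The required fractional saturation is v/Vmax = 9.89/17.0 = 0.5818.
Then [S]/(Km+[S]) = 0.5818 ⇒ [S] = 0.953 × 0.5818/(1 − 0.5818) = 1.33 µM.

1.33 µM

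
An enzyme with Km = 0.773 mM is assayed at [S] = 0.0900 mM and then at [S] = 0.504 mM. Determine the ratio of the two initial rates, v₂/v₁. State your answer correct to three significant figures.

3.78

Since Vmax cancels, v₂/v₁ = [S]₂(Km+[S]₁) / [S]₁(Km+[S]₂).
= 0.504×(0.773+0.0900) / (0.0900×(0.773+0.504)) = 0.4350/0.1149 = 3.78.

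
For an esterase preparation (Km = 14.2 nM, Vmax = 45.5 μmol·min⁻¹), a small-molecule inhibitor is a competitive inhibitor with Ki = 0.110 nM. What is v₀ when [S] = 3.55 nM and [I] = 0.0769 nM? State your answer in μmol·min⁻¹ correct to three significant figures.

With α = 1 + [I]/Ki = 1 + 0.0769/0.110 = 1.699, the competitive rate law is v = Vmax[S] / (αKm + [S]).
v = 45.5×3.55 / (1.699×14.2 + 3.55) = 161.5/27.68 = 5.84 μmol·min⁻¹.

5.84 μmol·min⁻¹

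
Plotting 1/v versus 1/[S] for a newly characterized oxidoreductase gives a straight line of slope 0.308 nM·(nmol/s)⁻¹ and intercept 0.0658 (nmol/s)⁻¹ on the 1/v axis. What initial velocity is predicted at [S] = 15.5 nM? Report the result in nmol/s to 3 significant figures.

11.7 nmol/s

The y-intercept is 1/Vmax, so Vmax = 1/0.0658 = 15.2 nmol/s.
The slope is Km/Vmax, so Km = 0.308 × 15.2 = 4.68 nM.
Then v = 15.2 × 15.5/(4.68 + 15.5) = 11.7 nmol/s.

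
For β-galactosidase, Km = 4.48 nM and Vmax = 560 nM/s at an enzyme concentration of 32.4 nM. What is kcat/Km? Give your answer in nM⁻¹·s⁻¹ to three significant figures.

kcat = Vmax/[E]total = 560/32.4 = 17.3 s⁻¹.
kcat/Km = 17.3/4.48 = 3.86 nM⁻¹·s⁻¹.

3.86 nM⁻¹·s⁻¹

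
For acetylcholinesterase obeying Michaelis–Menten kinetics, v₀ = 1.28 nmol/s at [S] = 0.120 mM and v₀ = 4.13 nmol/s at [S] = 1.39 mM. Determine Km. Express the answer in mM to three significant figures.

0.370 mM

In reciprocal form, 1/v = (Km/Vmax)·(1/[S]) + 1/Vmax. The two points give (1/[S], 1/v) = (8.333, 0.7812) and (0.7194, 0.2421).
Slope = (0.7812 − 0.2421)/(8.333 − 0.7194) = 0.07081; intercept = 0.7812 − 0.07081×8.333 = 0.1912.
Vmax = 1/intercept = 5.23 nmol/s; Km = slope × Vmax = 0.07081 × 5.23 = 0.370 mM.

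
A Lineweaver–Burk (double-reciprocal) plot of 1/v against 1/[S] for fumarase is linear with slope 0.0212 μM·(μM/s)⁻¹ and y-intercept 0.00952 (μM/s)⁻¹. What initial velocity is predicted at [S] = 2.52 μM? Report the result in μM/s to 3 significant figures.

55.8 μM/s

The y-intercept is 1/Vmax, so Vmax = 1/0.00952 = 105 μM/s.
The slope is Km/Vmax, so Km = 0.0212 × 105 = 2.23 μM.
Then v = 105 × 2.52/(2.23 + 2.52) = 55.8 μM/s.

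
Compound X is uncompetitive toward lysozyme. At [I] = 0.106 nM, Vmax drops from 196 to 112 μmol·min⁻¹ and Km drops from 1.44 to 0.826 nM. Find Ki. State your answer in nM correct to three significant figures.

Uncompetitive: Vmax,app = Vmax/α (and Km,app = Km/α) with α = 1 + [I]/Ki.
α = Vmax/Vmax,app = 196/112 = 1.750.
Since α = 1 + [I]/Ki, [I]/Ki = 1.750 − 1 = 0.7500 and Ki = 0.106/0.7500 = 0.141 nM.

0.141 nM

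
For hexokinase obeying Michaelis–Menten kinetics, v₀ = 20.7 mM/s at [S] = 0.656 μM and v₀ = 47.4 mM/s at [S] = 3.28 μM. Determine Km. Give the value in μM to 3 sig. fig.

1.56 μM

From v = Vmax[S]/(Km+[S]), each point gives Vmax = v(Km+[S])/[S].
Equating: 20.7(Km+0.656)/0.656 = 47.4(Km+3.28)/3.28.
31.55·Km + 20.7 = 14.45·Km + 47.4, so (31.55 − 14.45)·Km = 47.4 − 20.7.
Km = 26.70/17.10 = 1.56 μM; then Vmax = 20.7(1.56+0.656)/0.656 = 70.0 mM/s.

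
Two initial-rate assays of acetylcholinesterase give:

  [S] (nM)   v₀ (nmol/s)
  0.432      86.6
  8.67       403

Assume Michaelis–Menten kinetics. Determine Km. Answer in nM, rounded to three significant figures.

2.05 nM

From v = Vmax[S]/(Km+[S]), each point gives Vmax = v(Km+[S])/[S].
Equating: 86.6(Km+0.432)/0.432 = 403(Km+8.67)/8.67.
200.5·Km + 86.6 = 46.48·Km + 403, so (200.5 − 46.48)·Km = 403 − 86.6.
Km = 316.4/154.0 = 2.05 nM; then Vmax = 86.6(2.05+0.432)/0.432 = 499 nmol/s.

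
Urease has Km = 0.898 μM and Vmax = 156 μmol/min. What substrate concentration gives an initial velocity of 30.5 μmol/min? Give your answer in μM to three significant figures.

0.218 μM

Rearranging v = Vmax[S]/(Km+[S]) gives [S] = Km·v/(Vmax − v).
[S] = 0.898 × 30.5 / (156 − 30.5) = 27.39/125.5 = 0.218 μM.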